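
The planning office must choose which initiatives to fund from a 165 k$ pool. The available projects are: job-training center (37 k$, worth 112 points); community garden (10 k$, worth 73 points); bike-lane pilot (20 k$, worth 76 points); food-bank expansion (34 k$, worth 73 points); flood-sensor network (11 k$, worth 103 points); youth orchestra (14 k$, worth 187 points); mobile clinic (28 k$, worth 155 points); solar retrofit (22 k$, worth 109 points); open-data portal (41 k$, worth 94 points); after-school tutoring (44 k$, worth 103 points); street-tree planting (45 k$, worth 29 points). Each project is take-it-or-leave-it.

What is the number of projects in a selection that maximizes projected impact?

7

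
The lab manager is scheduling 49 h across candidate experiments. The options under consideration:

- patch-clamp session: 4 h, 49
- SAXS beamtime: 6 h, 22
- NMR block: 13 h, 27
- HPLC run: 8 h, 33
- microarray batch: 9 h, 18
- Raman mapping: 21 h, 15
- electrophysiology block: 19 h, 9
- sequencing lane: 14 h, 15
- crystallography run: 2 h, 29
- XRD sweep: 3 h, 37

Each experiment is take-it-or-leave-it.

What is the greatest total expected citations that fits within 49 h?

215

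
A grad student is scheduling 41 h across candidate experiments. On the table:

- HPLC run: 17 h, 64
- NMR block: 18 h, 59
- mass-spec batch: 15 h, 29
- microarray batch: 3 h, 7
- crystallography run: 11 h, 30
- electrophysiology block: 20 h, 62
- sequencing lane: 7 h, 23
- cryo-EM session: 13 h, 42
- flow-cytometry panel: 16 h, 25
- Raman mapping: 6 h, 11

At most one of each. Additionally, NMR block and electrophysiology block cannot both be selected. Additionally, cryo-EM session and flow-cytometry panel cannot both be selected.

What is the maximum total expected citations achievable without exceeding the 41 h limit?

136

Best packing: HPLC run + crystallography run + cryo-EM session — 41 h, 136 total.
HPLC run + microarray batch + sequencing lane + cryo-EM session matches that 136 at 40 h; no feasible combination exceeds it.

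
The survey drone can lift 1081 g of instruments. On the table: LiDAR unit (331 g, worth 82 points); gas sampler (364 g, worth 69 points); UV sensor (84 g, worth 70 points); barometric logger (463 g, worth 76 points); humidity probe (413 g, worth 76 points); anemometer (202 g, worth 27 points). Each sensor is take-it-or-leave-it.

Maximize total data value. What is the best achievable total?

Ranking by ratio (data value/g): UV sensor 0.83, LiDAR unit 0.25, gas sampler 0.19.
A density-first pass picks LiDAR unit + gas sampler + UV sensor + anemometer — 248 at 981 g.
Replace gas sampler with barometric logger: the trade gains 7 net, giving 255 at 1080 g.
An exhaustive check of the 64 subsets confirms 255.

255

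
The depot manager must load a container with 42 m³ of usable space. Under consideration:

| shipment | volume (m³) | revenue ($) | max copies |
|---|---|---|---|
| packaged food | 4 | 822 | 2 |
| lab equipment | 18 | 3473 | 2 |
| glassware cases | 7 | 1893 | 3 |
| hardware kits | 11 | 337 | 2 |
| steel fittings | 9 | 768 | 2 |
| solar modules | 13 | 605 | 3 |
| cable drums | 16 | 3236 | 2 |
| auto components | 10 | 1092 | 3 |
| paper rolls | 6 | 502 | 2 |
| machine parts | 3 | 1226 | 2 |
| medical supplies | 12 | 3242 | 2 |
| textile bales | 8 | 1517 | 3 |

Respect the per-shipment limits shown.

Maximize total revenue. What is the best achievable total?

Filling by ratio: 3×glassware cases + 2×machine parts + medical supplies for 11373, with 3 m³ left unused.
Dropping 2×glassware cases frees 14 m³; slotting in packaged food + medical supplies (16 m³) lifts the total to 11651 at 41 m³.
That's the maximum — no swap from here does better than 11651.

11651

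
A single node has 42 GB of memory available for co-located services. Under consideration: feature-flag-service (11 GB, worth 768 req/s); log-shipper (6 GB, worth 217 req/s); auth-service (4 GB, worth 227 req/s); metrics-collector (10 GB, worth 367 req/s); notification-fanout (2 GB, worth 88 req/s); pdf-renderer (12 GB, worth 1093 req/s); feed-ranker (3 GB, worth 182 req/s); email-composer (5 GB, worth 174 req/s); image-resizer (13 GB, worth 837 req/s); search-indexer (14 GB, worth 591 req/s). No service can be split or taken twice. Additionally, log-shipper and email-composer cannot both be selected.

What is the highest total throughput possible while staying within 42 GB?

A density-first pass picks feature-flag-service + notification-fanout + pdf-renderer + feed-ranker + image-resizer — 2968 at 41 GB.
The 3 GB tied up in feed-ranker is better spent on auth-service — total rises to 3013 (42 GB).

3013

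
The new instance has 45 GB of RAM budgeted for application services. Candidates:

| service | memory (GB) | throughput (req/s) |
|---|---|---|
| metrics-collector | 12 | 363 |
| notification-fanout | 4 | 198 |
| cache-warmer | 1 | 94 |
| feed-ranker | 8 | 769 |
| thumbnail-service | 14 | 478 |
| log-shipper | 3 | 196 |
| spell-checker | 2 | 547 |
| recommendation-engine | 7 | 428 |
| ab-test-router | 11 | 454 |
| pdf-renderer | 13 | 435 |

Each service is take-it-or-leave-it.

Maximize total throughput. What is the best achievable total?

The ratio heuristic lands on notification-fanout + cache-warmer + feed-ranker + log-shipper + spell-checker + recommendation-engine + ab-test-router (2686) but leaves 9 GB idle.
The 4 GB tied up in notification-fanout is better spent on pdf-renderer — total rises to 2923 (45 GB).
Runner-up feed-ranker + thumbnail-service + log-shipper + spell-checker + recommendation-engine + ab-test-router tops out at 2872.

2923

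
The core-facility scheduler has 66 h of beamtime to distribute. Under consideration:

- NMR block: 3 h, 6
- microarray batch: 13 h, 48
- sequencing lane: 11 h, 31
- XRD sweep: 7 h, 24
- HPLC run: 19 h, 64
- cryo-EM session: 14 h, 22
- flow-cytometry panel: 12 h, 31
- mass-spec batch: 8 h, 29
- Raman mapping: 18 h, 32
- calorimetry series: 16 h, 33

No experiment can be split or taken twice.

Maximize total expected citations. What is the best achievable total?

209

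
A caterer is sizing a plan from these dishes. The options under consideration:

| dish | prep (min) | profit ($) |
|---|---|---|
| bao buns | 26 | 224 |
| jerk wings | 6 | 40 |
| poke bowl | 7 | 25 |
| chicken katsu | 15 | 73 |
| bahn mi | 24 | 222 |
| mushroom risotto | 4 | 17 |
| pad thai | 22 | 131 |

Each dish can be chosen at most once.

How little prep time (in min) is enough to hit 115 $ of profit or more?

22

Need the lightest bundle worth ≥ 115.
pad thai: 131 profit at 22 min.
Below 22 min the best achievable stays under 115.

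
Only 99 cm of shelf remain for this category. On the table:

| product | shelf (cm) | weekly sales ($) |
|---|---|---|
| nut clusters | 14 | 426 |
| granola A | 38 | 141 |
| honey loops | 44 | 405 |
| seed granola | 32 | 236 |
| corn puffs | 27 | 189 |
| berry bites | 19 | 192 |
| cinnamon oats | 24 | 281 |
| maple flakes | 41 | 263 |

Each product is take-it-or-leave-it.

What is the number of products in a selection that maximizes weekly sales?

Best achievable weekly sales is 1162.
One optimal bundle: nut clusters + berry bites + cinnamon oats + maple flakes (98 cm).
Every optimal selection uses 4 products.

4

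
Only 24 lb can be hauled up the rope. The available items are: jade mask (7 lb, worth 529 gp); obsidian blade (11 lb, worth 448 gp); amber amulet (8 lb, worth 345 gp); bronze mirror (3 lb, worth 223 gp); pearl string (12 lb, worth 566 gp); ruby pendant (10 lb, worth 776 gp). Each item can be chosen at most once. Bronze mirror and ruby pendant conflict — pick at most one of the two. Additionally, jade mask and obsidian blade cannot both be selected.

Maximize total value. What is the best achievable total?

1342

Ranking by ratio (value/lb): ruby pendant 77.60, jade mask 75.57, bronze mirror 74.33.
Pearl string + ruby pendant uses 22 of the 24 lb and totals 1342.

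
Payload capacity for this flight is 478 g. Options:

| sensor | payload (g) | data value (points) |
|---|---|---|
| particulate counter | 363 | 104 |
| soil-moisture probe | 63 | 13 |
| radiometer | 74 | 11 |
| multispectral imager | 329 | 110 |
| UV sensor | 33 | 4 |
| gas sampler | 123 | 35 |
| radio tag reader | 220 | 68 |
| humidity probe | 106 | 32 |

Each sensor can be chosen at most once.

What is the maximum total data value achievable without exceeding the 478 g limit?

146

Best packing: multispectral imager + UV sensor + humidity probe — 468 g, 146 total.
Every other selection either busts 478 g or fails to beat 146.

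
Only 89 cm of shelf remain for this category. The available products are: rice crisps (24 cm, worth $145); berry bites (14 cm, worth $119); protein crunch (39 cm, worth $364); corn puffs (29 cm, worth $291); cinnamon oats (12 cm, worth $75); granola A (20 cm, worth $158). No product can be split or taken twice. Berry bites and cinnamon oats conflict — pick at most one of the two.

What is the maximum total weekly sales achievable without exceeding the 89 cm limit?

Filling by ratio: berry bites + protein crunch + corn puffs for 774, with 7 cm left unused.
Dropping berry bites frees 14 cm; slotting in granola A (20 cm) lifts the total to 813 at 88 cm.
Every other selection either busts 89 cm or breaks a pairing rule or fails to beat 813.

813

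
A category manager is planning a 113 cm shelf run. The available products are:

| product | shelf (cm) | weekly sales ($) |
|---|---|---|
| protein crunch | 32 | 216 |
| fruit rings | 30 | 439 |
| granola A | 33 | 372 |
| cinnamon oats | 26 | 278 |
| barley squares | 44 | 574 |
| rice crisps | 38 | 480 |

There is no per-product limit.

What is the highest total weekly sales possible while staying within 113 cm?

1493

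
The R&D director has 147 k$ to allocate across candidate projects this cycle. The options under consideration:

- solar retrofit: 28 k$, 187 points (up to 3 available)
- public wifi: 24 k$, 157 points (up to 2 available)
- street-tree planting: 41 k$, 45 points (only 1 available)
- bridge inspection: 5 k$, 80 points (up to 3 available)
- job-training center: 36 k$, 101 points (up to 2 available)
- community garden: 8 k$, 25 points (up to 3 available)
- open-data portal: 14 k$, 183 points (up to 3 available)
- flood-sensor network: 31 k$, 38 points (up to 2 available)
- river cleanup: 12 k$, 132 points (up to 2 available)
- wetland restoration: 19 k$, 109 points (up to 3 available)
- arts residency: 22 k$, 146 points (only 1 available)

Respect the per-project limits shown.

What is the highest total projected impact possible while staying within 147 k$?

1465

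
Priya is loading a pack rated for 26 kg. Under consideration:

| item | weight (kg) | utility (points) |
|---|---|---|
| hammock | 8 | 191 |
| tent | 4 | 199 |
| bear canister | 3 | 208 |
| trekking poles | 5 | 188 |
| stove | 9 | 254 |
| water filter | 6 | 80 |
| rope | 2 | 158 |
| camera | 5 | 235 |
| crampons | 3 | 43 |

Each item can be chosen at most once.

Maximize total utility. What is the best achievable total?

1097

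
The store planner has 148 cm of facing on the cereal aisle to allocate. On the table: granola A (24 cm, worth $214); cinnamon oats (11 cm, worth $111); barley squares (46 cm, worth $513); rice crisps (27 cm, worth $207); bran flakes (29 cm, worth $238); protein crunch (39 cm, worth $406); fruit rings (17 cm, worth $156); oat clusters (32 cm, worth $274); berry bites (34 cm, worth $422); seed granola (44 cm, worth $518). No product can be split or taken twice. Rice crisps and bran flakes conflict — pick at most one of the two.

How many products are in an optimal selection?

4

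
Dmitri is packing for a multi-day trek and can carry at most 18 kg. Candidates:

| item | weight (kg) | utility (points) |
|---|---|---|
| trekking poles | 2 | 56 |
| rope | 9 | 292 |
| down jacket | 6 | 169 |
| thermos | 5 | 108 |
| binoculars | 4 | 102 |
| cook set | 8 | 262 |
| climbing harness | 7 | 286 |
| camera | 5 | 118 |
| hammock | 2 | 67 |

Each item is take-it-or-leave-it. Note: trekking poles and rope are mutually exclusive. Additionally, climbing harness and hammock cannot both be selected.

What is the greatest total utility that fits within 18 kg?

Trekking poles + cook set + climbing harness uses 17 of the 18 kg and totals 604.
Every other selection either busts 18 kg or breaks a pairing rule or fails to beat 604.

604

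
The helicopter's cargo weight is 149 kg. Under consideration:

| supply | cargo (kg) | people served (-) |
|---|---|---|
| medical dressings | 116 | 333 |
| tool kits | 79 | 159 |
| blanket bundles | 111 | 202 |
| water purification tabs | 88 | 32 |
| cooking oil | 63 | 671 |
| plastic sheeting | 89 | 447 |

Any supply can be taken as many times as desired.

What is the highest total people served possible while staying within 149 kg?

Best packing: 2×cooking oil — 126 kg, 1342 total.
That's the maximum — no swap from here does better than 1342.

1342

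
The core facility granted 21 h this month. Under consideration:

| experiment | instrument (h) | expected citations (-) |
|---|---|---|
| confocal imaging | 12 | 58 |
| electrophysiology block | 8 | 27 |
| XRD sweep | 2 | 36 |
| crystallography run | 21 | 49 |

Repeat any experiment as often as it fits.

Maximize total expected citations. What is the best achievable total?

360

Ranking by ratio (expected citations/h): XRD sweep 18.00, confocal imaging 4.83, electrophysiology block 3.38, crystallography run 2.33.
10×XRD sweep uses 20 of the 21 h and totals 360.
Nothing else within 21 h beats 360.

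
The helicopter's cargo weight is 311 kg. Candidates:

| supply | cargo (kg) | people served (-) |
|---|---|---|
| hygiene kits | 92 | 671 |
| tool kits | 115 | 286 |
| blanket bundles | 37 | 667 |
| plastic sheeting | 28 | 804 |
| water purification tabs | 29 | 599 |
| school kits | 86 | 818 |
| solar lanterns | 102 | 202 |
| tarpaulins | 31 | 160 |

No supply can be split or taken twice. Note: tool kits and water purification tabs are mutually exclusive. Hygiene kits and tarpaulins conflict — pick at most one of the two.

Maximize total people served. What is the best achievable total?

3559

Density check — plastic sheeting 28.71, water purification tabs 20.66, blanket bundles 18.03 are the best per kg.
Best packing: hygiene kits + blanket bundles + plastic sheeting + water purification tabs + school kits — 272 kg, 3559 total.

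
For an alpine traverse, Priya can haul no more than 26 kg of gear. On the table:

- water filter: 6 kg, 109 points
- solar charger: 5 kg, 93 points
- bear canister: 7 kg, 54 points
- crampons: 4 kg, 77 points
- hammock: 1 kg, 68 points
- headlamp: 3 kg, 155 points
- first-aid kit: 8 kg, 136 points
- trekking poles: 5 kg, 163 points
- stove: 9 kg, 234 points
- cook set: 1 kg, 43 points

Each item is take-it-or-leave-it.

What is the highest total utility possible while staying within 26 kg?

Ranking by ratio (utility/kg): hammock 68.00, headlamp 51.67, cook set 43.00, trekking poles 32.60.
The ratio heuristic lands on crampons + hammock + headlamp + trekking poles + stove + cook set (740) but leaves 3 kg idle.
Replace crampons with water filter: the trade gains 32 net, giving 772 at 25 kg.
The closest alternative, hammock + headlamp + first-aid kit + trekking poles + stove, reaches only 756.

772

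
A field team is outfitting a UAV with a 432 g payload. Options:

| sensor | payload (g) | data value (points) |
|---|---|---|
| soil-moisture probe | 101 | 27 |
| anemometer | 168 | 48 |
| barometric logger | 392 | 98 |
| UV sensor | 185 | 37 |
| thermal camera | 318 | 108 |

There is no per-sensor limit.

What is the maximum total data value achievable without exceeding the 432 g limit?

135

Soil-moisture probe + thermal camera uses 419 of the 432 g and totals 135.
Every other selection either busts 432 g or fails to beat 135.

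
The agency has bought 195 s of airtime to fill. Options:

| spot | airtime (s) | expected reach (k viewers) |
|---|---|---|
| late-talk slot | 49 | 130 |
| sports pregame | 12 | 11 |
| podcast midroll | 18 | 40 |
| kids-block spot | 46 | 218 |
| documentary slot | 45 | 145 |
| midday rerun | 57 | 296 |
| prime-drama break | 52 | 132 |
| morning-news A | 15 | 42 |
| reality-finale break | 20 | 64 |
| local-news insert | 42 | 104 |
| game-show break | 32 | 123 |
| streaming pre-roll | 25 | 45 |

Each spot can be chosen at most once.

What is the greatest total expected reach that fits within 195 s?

Taking kids-block spot + documentary slot + midday rerun + morning-news A + game-show break: 195 s used, 824 in expected reach.
Next best is sports pregame + kids-block spot + documentary slot + midday rerun + game-show break at 793 (192 s) — short by 31.

824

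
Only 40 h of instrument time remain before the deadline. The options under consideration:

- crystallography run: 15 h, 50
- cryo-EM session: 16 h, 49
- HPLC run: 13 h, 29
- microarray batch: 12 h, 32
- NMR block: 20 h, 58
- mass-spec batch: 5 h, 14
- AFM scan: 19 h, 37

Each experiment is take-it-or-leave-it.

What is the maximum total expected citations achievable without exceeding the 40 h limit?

122

Greedy by ratio would take crystallography run + cryo-EM session + mass-spec batch: 36 h used, total 113.
Dropping cryo-EM session frees 16 h; slotting in NMR block (20 h) lifts the total to 122 at 40 h.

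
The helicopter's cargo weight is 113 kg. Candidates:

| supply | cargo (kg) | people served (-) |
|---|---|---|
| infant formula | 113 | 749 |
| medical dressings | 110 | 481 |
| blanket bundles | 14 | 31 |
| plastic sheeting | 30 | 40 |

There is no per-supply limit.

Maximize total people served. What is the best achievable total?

By people served per kg: infant formula 6.63, medical dressings 4.37, blanket bundles 2.21 lead.
Infant formula uses 113 of the 113 kg and totals 749.
No other feasible combination exceeds 749.

749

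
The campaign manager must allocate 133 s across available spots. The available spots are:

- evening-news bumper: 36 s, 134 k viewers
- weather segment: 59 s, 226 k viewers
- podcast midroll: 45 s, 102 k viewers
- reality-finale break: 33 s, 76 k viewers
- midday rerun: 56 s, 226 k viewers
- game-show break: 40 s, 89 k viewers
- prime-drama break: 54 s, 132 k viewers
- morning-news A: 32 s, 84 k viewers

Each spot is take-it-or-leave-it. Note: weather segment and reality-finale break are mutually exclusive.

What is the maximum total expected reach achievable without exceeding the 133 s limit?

Weather segment + midday rerun uses 115 of the 133 s and totals 452.
Next best is evening-news bumper + midday rerun + game-show break at 449 (132 s) — short by 3.

452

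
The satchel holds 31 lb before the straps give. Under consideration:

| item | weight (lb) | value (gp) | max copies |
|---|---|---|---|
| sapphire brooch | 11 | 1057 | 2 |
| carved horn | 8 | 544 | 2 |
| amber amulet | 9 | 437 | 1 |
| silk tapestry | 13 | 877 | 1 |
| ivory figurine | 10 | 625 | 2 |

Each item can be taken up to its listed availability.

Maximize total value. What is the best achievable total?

2658

Best packing: 2×sapphire brooch + carved horn — 30 lb, 2658 total.
Every other selection either busts 31 lb or exceeds an availability limit or fails to beat 2658.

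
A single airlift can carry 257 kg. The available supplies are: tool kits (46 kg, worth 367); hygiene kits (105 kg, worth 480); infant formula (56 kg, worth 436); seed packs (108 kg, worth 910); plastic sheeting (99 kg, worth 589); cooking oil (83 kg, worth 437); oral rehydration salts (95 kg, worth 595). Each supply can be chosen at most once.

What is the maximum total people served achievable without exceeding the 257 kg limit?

Density check — seed packs 8.43, tool kits 7.98, infant formula 7.79, oral rehydration salts 6.26 are the best per kg.
The ratio heuristic lands on tool kits + infant formula + seed packs (1713) but leaves 47 kg idle.
Replace infant formula with oral rehydration salts: the trade gains 159 net, giving 1872 at 249 kg.
Runner-up tool kits + seed packs + plastic sheeting tops out at 1866.

1872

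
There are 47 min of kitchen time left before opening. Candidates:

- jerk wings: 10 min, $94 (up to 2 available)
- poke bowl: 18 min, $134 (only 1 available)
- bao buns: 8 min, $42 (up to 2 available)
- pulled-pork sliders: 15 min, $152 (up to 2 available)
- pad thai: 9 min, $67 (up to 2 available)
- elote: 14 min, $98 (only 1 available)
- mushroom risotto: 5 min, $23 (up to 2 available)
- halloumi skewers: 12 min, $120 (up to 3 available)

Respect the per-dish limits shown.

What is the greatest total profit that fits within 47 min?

A density-first pass picks 2×pulled-pork sliders + mushroom risotto + halloumi skewers — 447 at 47 min.
Dropping pulled-pork sliders and mushroom risotto frees 20 min; slotting in 2×jerk wings (20 min) lifts the total to 460 at 47 min.
No other feasible combination exceeds 460.

460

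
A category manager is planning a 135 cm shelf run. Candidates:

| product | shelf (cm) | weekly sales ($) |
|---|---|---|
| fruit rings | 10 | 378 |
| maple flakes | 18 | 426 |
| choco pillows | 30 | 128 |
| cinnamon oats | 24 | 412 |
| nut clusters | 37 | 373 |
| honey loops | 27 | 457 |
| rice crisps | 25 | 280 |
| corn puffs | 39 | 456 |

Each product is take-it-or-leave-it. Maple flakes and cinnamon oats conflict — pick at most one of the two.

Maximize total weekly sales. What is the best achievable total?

Density check — fruit rings 37.80, maple flakes 23.67, cinnamon oats 17.17, honey loops 16.93 are the best per cm.
Best packing: fruit rings + maple flakes + nut clusters + honey loops + corn puffs — 131 cm, 2090 total.

2090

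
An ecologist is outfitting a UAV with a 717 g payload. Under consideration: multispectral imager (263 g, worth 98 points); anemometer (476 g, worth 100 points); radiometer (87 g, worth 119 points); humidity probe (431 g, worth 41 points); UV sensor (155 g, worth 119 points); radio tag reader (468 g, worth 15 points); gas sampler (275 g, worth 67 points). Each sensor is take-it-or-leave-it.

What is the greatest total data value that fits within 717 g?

336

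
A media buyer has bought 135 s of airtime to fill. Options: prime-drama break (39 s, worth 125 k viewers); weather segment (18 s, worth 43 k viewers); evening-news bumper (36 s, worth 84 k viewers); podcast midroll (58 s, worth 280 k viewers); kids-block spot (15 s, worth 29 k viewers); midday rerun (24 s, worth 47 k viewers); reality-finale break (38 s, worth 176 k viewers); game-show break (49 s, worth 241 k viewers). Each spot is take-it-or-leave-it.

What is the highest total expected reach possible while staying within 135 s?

581

Ranking by ratio (expected reach/s): game-show break 4.92, podcast midroll 4.83, reality-finale break 4.63.
Filling by ratio: weather segment + podcast midroll + game-show break for 564, with 10 s left unused.
The 67 s tied up in weather segment and game-show break is better spent on prime-drama break + reality-finale break — total rises to 581 (135 s).
Runner-up podcast midroll + midday rerun + game-show break tops out at 568.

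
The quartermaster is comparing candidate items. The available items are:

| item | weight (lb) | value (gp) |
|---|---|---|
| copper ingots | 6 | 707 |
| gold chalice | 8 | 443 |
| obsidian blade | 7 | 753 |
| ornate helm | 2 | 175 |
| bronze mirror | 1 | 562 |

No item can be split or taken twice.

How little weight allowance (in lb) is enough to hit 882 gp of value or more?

7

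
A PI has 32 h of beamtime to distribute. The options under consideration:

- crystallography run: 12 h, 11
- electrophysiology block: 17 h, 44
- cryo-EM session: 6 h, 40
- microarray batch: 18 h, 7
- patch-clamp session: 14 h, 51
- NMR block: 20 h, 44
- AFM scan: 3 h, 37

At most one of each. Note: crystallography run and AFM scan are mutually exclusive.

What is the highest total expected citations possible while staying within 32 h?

Cryo-EM session + patch-clamp session + AFM scan uses 23 of the 32 h and totals 128.
Runner-up electrophysiology block + cryo-EM session + AFM scan tops out at 121.

128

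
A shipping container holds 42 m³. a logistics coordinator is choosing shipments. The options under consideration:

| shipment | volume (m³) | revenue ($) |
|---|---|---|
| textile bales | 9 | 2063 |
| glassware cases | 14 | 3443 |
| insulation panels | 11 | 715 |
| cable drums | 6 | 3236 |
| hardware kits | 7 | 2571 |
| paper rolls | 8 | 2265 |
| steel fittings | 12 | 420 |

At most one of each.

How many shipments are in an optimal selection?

The maximum revenue within 42 m³ is 11515.
For example glassware cases + cable drums + hardware kits + paper rolls achieves it, using 35 m³.
Every optimal selection uses 4 shipments.

4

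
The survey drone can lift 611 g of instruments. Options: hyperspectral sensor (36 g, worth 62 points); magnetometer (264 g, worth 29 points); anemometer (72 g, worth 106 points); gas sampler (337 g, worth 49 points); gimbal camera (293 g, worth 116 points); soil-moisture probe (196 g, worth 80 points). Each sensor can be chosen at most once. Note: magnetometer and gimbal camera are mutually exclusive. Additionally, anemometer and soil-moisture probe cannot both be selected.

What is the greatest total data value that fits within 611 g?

284

Ranking by ratio (data value/g): hyperspectral sensor 1.72, anemometer 1.47, soil-moisture probe 0.41, gimbal camera 0.40.
Taking hyperspectral sensor + anemometer + gimbal camera: 401 g used, 284 in data value.
The closest alternative, hyperspectral sensor + gimbal camera + soil-moisture probe, reaches only 258.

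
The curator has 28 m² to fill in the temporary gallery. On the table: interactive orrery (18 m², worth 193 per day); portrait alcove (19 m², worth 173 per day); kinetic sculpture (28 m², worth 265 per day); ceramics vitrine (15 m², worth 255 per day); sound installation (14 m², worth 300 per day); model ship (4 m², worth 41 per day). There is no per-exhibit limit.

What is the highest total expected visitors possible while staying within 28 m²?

The ratio ordering already packs tightly: 2×sound installation, 28 m², 600.
Every other selection either busts 28 m² or fails to beat 600.

600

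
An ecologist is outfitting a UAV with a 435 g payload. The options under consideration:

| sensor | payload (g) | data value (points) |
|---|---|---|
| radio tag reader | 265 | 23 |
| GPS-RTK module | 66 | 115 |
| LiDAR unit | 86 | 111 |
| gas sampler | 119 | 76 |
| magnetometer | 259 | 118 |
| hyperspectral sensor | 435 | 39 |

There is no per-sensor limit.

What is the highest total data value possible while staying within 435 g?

Ranking by ratio (data value/g): GPS-RTK module 1.74, LiDAR unit 1.29, gas sampler 0.64.
Taking 6×GPS-RTK module: 396 g used, 690 in data value.
That's the maximum — no swap from here does better than 690.

690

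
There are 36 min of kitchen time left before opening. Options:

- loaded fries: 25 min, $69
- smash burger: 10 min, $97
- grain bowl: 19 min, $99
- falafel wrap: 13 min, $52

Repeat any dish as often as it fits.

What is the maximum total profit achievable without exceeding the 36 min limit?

291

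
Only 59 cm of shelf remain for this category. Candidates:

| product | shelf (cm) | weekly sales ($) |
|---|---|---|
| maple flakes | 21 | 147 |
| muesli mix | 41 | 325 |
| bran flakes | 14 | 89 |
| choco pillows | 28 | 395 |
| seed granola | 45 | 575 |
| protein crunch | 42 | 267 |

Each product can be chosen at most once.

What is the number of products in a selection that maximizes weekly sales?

2

The maximum weekly sales within 59 cm is 664.
For example bran flakes + seed granola achieves it, using 59 cm.
Any selection reaching 664 contains exactly 2 products.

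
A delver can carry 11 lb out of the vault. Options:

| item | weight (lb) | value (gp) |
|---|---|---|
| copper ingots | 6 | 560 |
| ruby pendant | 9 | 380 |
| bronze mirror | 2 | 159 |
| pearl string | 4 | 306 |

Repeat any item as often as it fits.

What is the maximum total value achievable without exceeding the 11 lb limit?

Best packing: copper ingots + 2×bronze mirror — 10 lb, 878 total.

878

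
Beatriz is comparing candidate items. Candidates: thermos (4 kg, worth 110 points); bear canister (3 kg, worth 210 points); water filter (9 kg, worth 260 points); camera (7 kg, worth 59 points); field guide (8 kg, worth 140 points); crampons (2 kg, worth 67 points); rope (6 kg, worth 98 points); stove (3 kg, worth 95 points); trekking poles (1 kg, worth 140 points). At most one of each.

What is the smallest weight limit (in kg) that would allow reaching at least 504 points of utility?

9

Need the lightest bundle worth ≥ 504.
bear canister + crampons + stove + trekking poles: 512 utility at 9 kg.
No combination under 9 kg hits 504.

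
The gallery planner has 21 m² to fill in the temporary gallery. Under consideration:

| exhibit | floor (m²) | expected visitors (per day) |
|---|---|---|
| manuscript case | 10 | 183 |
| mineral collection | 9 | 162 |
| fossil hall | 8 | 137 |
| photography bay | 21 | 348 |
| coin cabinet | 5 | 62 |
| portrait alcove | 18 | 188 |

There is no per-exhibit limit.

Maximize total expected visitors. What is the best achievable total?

366

By expected visitors per m²: manuscript case 18.30, mineral collection 18.00, fossil hall 17.12, photography bay 16.57 lead.
Taking 2×manuscript case: 20 m² used, 366 in expected visitors.
Every other selection either busts 21 m² or fails to beat 366.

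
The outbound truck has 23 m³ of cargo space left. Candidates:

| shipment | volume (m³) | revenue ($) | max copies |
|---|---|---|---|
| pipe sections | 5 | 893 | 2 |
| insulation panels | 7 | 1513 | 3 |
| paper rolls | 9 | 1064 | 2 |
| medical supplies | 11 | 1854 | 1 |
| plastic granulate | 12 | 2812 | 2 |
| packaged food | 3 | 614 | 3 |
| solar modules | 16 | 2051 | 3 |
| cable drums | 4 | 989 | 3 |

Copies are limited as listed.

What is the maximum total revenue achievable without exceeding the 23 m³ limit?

Filling by ratio: insulation panels + packaged food + 3×cable drums for 5094, with 1 m³ left unused.
The 11 m³ tied up in insulation panels and cable drums is better spent on plastic granulate — total rises to 5404 (23 m³).
That's the maximum — no swap from here does better than 5404.

5404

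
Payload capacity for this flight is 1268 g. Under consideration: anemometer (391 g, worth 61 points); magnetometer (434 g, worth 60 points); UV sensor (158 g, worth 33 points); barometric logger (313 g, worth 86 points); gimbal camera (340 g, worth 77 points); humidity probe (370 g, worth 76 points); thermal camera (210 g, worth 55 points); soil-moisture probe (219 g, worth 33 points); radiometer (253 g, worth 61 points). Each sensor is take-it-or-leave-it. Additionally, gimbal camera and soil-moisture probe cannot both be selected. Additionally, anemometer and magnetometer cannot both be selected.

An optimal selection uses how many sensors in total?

The maximum data value within 1268 g is 294.
barometric logger + gimbal camera + humidity probe + thermal camera hits 294 at 1233 g.
Every optimal selection uses 4 sensors.

4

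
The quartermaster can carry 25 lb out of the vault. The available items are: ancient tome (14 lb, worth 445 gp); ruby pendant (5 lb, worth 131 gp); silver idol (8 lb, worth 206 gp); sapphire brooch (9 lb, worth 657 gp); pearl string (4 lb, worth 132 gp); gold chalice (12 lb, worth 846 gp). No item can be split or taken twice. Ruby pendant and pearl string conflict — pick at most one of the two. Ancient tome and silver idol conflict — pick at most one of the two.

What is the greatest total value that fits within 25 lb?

1635

By value per lb: sapphire brooch 73.00, gold chalice 70.50, pearl string 33.00 lead.
Sapphire brooch + pearl string + gold chalice uses 25 of the 25 lb and totals 1635.
Next best is sapphire brooch + gold chalice at 1503 (21 lb) — short by 132.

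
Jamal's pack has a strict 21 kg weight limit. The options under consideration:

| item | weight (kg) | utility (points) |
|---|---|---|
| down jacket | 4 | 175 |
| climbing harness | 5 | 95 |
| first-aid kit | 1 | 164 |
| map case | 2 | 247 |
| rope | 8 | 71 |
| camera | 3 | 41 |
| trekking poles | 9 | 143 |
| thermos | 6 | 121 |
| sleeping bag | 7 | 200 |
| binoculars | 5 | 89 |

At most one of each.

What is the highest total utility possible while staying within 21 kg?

By utility per kg: first-aid kit 164.00, map case 123.50, down jacket 43.75, sleeping bag 28.57 lead.
Taking down jacket + first-aid kit + map case + thermos + sleeping bag: 20 kg used, 907 in utility.
An exhaustive check of the 1024 subsets confirms 907.

907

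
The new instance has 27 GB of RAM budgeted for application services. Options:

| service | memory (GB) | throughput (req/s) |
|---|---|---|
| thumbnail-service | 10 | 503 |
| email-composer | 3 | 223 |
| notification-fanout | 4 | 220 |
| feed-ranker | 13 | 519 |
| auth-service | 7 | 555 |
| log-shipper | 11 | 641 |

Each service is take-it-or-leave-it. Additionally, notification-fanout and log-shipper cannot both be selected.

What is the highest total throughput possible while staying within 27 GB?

1517

By throughput per GB: auth-service 79.29, email-composer 74.33, log-shipper 58.27 lead.
Email-composer + notification-fanout + feed-ranker + auth-service uses 27 of the 27 GB and totals 1517.
An exhaustive check of the 64 subsets confirms 1517.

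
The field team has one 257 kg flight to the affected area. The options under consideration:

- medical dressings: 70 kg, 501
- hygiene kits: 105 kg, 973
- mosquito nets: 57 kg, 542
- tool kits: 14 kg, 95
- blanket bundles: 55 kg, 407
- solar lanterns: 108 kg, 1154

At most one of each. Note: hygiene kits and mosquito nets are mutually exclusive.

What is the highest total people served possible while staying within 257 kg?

Greedy by ratio would take mosquito nets + tool kits + blanket bundles + solar lanterns: 234 kg used, total 2198.
Replace blanket bundles with medical dressings: the trade gains 94 net, giving 2292 at 249 kg.
The closest alternative, hygiene kits + tool kits + solar lanterns, reaches only 2222.

2292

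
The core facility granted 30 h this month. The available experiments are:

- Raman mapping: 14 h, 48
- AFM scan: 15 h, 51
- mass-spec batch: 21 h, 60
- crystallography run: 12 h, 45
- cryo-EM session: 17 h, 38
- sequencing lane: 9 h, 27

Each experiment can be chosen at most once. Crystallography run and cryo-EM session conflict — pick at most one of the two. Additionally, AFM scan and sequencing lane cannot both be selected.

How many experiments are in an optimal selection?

2

The maximum expected citations within 30 h is 99.
For example Raman mapping + AFM scan achieves it, using 29 h.
Every optimal selection uses 2 experiments.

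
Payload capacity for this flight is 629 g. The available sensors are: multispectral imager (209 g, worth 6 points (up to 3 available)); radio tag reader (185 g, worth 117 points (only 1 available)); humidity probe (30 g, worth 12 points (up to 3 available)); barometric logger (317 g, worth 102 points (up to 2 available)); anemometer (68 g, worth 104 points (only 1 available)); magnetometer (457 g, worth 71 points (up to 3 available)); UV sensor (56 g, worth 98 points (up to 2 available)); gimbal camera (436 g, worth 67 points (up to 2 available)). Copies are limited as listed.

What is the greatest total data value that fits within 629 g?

453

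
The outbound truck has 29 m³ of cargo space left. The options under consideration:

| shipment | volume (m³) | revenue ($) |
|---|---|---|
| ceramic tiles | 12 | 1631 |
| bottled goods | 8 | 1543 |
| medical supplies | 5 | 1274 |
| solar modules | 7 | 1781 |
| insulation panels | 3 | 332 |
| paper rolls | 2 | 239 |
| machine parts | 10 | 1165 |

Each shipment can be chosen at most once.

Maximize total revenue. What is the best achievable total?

5257

Ranking by ratio (revenue/m³): medical supplies 254.80, solar modules 254.43, bottled goods 192.88, ceramic tiles 135.92.
Taking the top-ratio shipments first gives bottled goods + medical supplies + solar modules + insulation panels + paper rolls for 5169 (25 m³).
Dropping bottled goods frees 8 m³; slotting in ceramic tiles (12 m³) lifts the total to 5257 at 29 m³.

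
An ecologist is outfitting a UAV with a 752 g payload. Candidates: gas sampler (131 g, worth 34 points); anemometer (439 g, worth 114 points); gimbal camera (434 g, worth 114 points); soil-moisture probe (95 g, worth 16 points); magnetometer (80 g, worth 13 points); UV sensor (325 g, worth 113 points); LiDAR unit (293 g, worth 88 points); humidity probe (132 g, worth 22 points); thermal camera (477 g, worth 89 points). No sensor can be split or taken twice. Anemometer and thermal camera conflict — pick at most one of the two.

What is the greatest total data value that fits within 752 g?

The ratio ordering already packs tightly: gas sampler + UV sensor + LiDAR unit, 749 g, 235.
Runner-up UV sensor + LiDAR unit + humidity probe tops out at 223.

235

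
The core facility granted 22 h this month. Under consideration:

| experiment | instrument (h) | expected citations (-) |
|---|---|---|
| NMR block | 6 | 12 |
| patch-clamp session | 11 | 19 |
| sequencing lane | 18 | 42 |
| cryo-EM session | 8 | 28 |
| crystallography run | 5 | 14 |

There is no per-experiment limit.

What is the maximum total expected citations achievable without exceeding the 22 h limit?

2×cryo-EM session + crystallography run uses 21 of the 22 h and totals 70.
Every other selection either busts 22 h or fails to beat 70.

70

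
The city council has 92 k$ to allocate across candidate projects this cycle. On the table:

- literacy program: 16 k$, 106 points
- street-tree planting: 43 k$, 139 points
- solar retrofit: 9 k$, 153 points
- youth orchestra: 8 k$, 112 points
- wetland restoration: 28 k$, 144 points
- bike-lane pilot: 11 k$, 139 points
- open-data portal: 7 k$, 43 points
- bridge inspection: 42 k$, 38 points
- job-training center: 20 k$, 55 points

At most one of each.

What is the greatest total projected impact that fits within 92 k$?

709

Greedy by ratio would take literacy program + solar retrofit + youth orchestra + wetland restoration + bike-lane pilot + open-data portal: 79 k$ used, total 697.
Dropping open-data portal frees 7 k$; slotting in job-training center (20 k$) lifts the total to 709 at 92 k$.
The closest alternative, literacy program + solar retrofit + youth orchestra + wetland restoration + bike-lane pilot + open-data portal, reaches only 697.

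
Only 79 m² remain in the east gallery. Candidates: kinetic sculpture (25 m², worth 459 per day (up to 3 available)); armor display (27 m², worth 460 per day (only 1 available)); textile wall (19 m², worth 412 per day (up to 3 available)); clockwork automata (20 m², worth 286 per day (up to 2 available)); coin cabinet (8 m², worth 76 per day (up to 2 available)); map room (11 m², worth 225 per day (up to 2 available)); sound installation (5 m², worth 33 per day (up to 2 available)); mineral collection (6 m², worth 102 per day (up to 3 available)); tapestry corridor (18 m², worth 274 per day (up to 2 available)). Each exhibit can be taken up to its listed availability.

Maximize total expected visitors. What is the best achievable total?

1686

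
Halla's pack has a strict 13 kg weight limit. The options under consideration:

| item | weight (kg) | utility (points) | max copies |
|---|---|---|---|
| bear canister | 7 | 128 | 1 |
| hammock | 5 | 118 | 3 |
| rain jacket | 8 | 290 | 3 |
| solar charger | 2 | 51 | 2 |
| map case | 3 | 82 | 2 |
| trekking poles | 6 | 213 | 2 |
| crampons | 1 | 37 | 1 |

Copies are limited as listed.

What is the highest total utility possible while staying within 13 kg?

463

The ratio heuristic lands on rain jacket + map case + crampons (409) but leaves 1 kg idle.
The 11 kg tied up in rain jacket and map case is better spent on 2×trekking poles — total rises to 463 (13 kg).
Nothing else within 13 kg beats 463.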